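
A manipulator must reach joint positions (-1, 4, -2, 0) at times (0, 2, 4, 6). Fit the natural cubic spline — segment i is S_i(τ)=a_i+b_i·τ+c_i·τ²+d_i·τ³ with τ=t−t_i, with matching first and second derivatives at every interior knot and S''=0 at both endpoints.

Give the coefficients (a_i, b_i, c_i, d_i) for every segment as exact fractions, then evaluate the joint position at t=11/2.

Δ: Δ0=5/2, Δ1=-3, Δ2=1
row 1: diag=8, rhs=-33; c'=1/4, d'=-33/8
row 2: denom=8−2·1/4=15/2; d'=(24−2·-33/8)/(15/2)=43/10
back: M2=43/10
back: M1=-33/8−1/4·43/10=-26/5
M: M0=0, M1=-26/5, M2=43/10, M3=0
seg 0: a=-1, c=M0/2=0, d=(M1−M0)/(6·2)=-13/30, b=Δ0−h0·(2M0+M1)/6=127/30
seg 1: a=4, c=M1/2=-13/5, d=(M2−M1)/(6·2)=19/24, b=Δ1−h1·(2M1+M2)/6=-29/30
seg 2: a=-2, c=M2/2=43/20, d=(M3−M2)/(6·2)=-43/120, b=Δ2−h2·(2M2+M3)/6=-28/15
t_q=11/2 → seg 2, τ=3/2; S=-2+-28/15·τ+43/20·τ²+-43/120·τ³=-75/64

  seg 0: a=-1 b=127/30 c=0 d=-13/30
  seg 1: a=4 b=-29/30 c=-13/5 d=19/24
  seg 2: a=-2 b=-28/15 c=43/20 d=-43/120
S(11/2) = -75/64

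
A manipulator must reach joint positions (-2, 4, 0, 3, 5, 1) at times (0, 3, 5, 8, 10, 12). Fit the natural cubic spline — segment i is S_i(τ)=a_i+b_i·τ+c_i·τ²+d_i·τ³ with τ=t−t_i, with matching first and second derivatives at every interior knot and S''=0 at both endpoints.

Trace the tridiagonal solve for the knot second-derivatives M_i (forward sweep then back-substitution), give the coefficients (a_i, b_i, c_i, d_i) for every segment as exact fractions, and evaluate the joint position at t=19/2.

Δ: Δ0=2, Δ1=-2, Δ2=1, Δ3=1, Δ4=-2
row 1: diag=10, rhs=-24; c'=1/5, d'=-12/5
row 2: denom=10−2·1/5=48/5; d'=(18−2·-12/5)/(48/5)=19/8
row 3: denom=10−3·5/16=145/16; d'=(0−3·19/8)/(145/16)=-114/145
row 4: denom=8−2·32/145=1096/145; d'=(-18−2·-114/145)/(1096/145)=-1191/548
back: M4=-1191/548
back: M3=-114/145−32/145·-1191/548=-42/137
back: M2=19/8−5/16·-42/137=677/274
back: M1=-12/5−1/5·677/274=-793/274
M: M0=0, M1=-793/274, M2=677/274, M3=-42/137, M4=-1191/548, M5=0
seg 0: a=-2, c=M0/2=0, d=(M1−M0)/(6·3)=-793/4932, b=Δ0−h0·(2M0+M1)/6=1889/548
seg 1: a=4, c=M1/2=-793/548, d=(M2−M1)/(6·2)=245/548, b=Δ1−h1·(2M1+M2)/6=-245/274
seg 2: a=0, c=M2/2=677/548, d=(M3−M2)/(6·3)=-761/4932, b=Δ2−h2·(2M2+M3)/6=-361/274
seg 3: a=3, c=M3/2=-21/137, d=(M4−M3)/(6·2)=-341/2192, b=Δ3−h3·(2M3+M4)/6=1057/548
seg 4: a=5, c=M4/2=-1191/1096, d=(M5−M4)/(6·2)=397/2192, b=Δ4−h4·(2M4+M5)/6=-151/274
t_q=19/2 → seg 3, τ=3/2; S=3+1057/548·τ+-21/137·τ²+-341/2192·τ³=88089/17536

  seg 0: a=-2 b=1889/548 c=0 d=-793/4932
  seg 1: a=4 b=-245/274 c=-793/548 d=245/548
  seg 2: a=0 b=-361/274 c=677/548 d=-761/4932
  seg 3: a=3 b=1057/548 c=-21/137 d=-341/2192
  seg 4: a=5 b=-151/274 c=-1191/1096 d=397/2192
S(19/2) = 88089/17536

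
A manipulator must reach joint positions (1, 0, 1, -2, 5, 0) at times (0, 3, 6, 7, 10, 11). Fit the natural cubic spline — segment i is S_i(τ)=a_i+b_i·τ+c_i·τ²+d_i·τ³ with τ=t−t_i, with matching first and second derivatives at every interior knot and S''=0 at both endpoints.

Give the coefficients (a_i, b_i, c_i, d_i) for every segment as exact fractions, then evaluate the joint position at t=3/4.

  seg 0: a=1 b=-1553/1563 c=0 d=344/4689
  seg 1: a=0 b=1543/1563 c=344/521 d=-4118/14067
  seg 2: a=1 b=-4619/1563 c=-3086/1563 d=3016/1563
  seg 3: a=-2 b=-581/521 c=5962/1563 d=-12496/14067
  seg 4: a=5 b=-1153/521 c=-2178/521 d=726/521
S(3/4) = 1191/4168

Δ: Δ0=-1/3, Δ1=1/3, Δ2=-3, Δ3=7/3, Δ4=-5
row 1: diag=12, rhs=4; c'=1/4, d'=1/3
row 2: denom=8−3·1/4=29/4; d'=(-20−3·1/3)/(29/4)=-84/29
row 3: denom=8−1·4/29=228/29; d'=(32−1·-84/29)/(228/29)=253/57
row 4: denom=8−3·29/76=521/76; d'=(-44−3·253/57)/(521/76)=-4356/521
back: M4=-4356/521
back: M3=253/57−29/76·-4356/521=11924/1563
back: M2=-84/29−4/29·11924/1563=-6172/1563
back: M1=1/3−1/4·-6172/1563=688/521
M: M0=0, M1=688/521, M2=-6172/1563, M3=11924/1563, M4=-4356/521, M5=0
seg 0: a=1, c=M0/2=0, d=(M1−M0)/(6·3)=344/4689, b=Δ0−h0·(2M0+M1)/6=-1553/1563
seg 1: a=0, c=M1/2=344/521, d=(M2−M1)/(6·3)=-4118/14067, b=Δ1−h1·(2M1+M2)/6=1543/1563
seg 2: a=1, c=M2/2=-3086/1563, d=(M3−M2)/(6·1)=3016/1563, b=Δ2−h2·(2M2+M3)/6=-4619/1563
seg 3: a=-2, c=M3/2=5962/1563, d=(M4−M3)/(6·3)=-12496/14067, b=Δ3−h3·(2M3+M4)/6=-581/521
seg 4: a=5, c=M4/2=-2178/521, d=(M5−M4)/(6·1)=726/521, b=Δ4−h4·(2M4+M5)/6=-1153/521
t_q=3/4 → seg 0, τ=3/4; S=1+-1553/1563·τ+0·τ²+344/4689·τ³=1191/4168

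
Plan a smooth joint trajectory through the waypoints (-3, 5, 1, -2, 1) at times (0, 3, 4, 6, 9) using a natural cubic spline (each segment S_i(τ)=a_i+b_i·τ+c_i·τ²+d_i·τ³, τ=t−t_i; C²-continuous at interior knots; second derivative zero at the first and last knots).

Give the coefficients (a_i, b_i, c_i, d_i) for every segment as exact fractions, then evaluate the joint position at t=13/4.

  seg 0: a=-3 b=1174/219 c=0 d=-590/1971
  seg 1: a=5 b=-596/219 c=-590/219 d=310/219
  seg 2: a=1 b=-282/73 c=340/219 d=-325/1752
  seg 3: a=-2 b=53/438 c=385/876 d=-385/7884
S(13/4) = 9749/2336

Δ: Δ0=8/3, Δ1=-4, Δ2=-3/2, Δ3=1
row 1: diag=8, rhs=-40; c'=1/8, d'=-5
row 2: denom=6−1·1/8=47/8; d'=(15−1·-5)/(47/8)=160/47
row 3: denom=10−2·16/47=438/47; d'=(15−2·160/47)/(438/47)=385/438
back: M3=385/438
back: M2=160/47−16/47·385/438=680/219
back: M1=-5−1/8·680/219=-1180/219
M: M0=0, M1=-1180/219, M2=680/219, M3=385/438, M4=0
seg 0: a=-3, c=M0/2=0, d=(M1−M0)/(6·3)=-590/1971, b=Δ0−h0·(2M0+M1)/6=1174/219
seg 1: a=5, c=M1/2=-590/219, d=(M2−M1)/(6·1)=310/219, b=Δ1−h1·(2M1+M2)/6=-596/219
seg 2: a=1, c=M2/2=340/219, d=(M3−M2)/(6·2)=-325/1752, b=Δ2−h2·(2M2+M3)/6=-282/73
seg 3: a=-2, c=M3/2=385/876, d=(M4−M3)/(6·3)=-385/7884, b=Δ3−h3·(2M3+M4)/6=53/438
t_q=13/4 → seg 1, τ=1/4; S=5+-596/219·τ+-590/219·τ²+310/219·τ³=9749/2336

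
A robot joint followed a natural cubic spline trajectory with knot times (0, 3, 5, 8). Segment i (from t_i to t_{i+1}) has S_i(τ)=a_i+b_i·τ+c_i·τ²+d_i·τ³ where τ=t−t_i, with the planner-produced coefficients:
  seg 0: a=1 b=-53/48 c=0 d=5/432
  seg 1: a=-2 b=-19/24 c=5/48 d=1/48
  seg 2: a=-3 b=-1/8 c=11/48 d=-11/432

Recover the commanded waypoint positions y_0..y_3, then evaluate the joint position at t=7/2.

y_0 = S_0(0) = a_0 = 1
y_1 = S_1(0) = a_1 = -2
y_2 = S_2(0) = a_2 = -3
y_3 = S_2(3) = -2
t_q=7/2 is in segment 1 (τ=1/2); S_1(τ)=-303/128

y_0=1 y_1=-2 y_2=-3 y_3=-2
S(7/2) = -303/128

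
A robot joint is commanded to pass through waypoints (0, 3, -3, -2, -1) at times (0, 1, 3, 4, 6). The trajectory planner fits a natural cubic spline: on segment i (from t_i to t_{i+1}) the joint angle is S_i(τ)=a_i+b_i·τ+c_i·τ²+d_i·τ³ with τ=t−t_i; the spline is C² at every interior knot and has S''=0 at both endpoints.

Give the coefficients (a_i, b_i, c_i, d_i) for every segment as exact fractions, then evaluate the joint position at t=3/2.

  seg 0: a=0 b=817/186 c=0 d=-259/186
  seg 1: a=3 b=20/93 c=-259/62 d=239/186
  seg 2: a=-3 b=-100/93 c=219/62 d=-271/186
  seg 3: a=-2 b=301/186 c=-26/31 d=13/93
S(3/2) = 1103/496

Δ: Δ0=3, Δ1=-3, Δ2=1, Δ3=1/2
row 1: diag=6, rhs=-36; c'=1/3, d'=-6
row 2: denom=6−2·1/3=16/3; d'=(24−2·-6)/(16/3)=27/4
row 3: denom=6−1·3/16=93/16; d'=(-3−1·27/4)/(93/16)=-52/31
back: M3=-52/31
back: M2=27/4−3/16·-52/31=219/31
back: M1=-6−1/3·219/31=-259/31
M: M0=0, M1=-259/31, M2=219/31, M3=-52/31, M4=0
seg 0: a=0, c=M0/2=0, d=(M1−M0)/(6·1)=-259/186, b=Δ0−h0·(2M0+M1)/6=817/186
seg 1: a=3, c=M1/2=-259/62, d=(M2−M1)/(6·2)=239/186, b=Δ1−h1·(2M1+M2)/6=20/93
seg 2: a=-3, c=M2/2=219/62, d=(M3−M2)/(6·1)=-271/186, b=Δ2−h2·(2M2+M3)/6=-100/93
seg 3: a=-2, c=M3/2=-26/31, d=(M4−M3)/(6·2)=13/93, b=Δ3−h3·(2M3+M4)/6=301/186
t_q=3/2 → seg 1, τ=1/2; S=3+20/93·τ+-259/62·τ²+239/186·τ³=1103/496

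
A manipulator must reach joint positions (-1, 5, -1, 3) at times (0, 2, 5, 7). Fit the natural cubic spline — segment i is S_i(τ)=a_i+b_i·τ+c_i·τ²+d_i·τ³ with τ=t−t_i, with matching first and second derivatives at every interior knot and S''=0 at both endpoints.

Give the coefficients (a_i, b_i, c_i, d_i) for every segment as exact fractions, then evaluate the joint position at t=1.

Δ: Δ0=3, Δ1=-2, Δ2=2
row 1: diag=10, rhs=-30; c'=3/10, d'=-3
row 2: denom=10−3·3/10=91/10; d'=(24−3·-3)/(91/10)=330/91
back: M2=330/91
back: M1=-3−3/10·330/91=-372/91
M: M0=0, M1=-372/91, M2=330/91, M3=0
seg 0: a=-1, c=M0/2=0, d=(M1−M0)/(6·2)=-31/91, b=Δ0−h0·(2M0+M1)/6=397/91
seg 1: a=5, c=M1/2=-186/91, d=(M2−M1)/(6·3)=3/7, b=Δ1−h1·(2M1+M2)/6=25/91
seg 2: a=-1, c=M2/2=165/91, d=(M3−M2)/(6·2)=-55/182, b=Δ2−h2·(2M2+M3)/6=-38/91
t_q=1 → seg 0, τ=1; S=-1+397/91·τ+0·τ²+-31/91·τ³=275/91

  seg 0: a=-1 b=397/91 c=0 d=-31/91
  seg 1: a=5 b=25/91 c=-186/91 d=3/7
  seg 2: a=-1 b=-38/91 c=165/91 d=-55/182
S(1) = 275/91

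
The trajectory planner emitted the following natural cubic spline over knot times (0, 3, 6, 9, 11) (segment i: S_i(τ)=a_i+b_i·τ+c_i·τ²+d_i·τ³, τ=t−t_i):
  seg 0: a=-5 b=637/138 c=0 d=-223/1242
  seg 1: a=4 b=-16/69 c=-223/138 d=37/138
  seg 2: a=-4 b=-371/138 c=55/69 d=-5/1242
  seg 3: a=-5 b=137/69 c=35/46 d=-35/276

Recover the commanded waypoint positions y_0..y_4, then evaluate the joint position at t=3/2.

y_0=-5 y_1=4 y_2=-4 y_3=-5 y_4=1
S(3/2) = 485/368

y_0 = S_0(0) = a_0 = -5
y_1 = S_1(0) = a_1 = 4
y_2 = S_2(0) = a_2 = -4
y_3 = S_3(0) = a_3 = -5
y_4 = S_3(2) = 1
t_q=3/2 is in segment 0 (τ=3/2); S_0(τ)=485/368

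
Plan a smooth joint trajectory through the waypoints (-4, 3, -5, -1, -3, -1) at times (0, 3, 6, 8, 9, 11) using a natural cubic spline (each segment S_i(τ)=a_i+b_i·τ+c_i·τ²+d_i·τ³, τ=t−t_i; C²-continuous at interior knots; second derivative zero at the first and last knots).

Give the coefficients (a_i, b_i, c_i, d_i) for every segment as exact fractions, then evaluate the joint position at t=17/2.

Δ: Δ0=7/3, Δ1=-8/3, Δ2=2, Δ3=-2, Δ4=1
row 1: diag=12, rhs=-30; c'=1/4, d'=-5/2
row 2: denom=10−3·1/4=37/4; d'=(28−3·-5/2)/(37/4)=142/37
row 3: denom=6−2·8/37=206/37; d'=(-24−2·142/37)/(206/37)=-586/103
row 4: denom=6−1·37/206=1199/206; d'=(18−1·-586/103)/(1199/206)=4880/1199
back: M4=4880/1199
back: M3=-586/103−37/206·4880/1199=-7698/1199
back: M2=142/37−8/37·-7698/1199=6266/1199
back: M1=-5/2−1/4·6266/1199=-4564/1199
M: M0=0, M1=-4564/1199, M2=6266/1199, M3=-7698/1199, M4=4880/1199, M5=0
seg 0: a=-4, c=M0/2=0, d=(M1−M0)/(6·3)=-2282/10791, b=Δ0−h0·(2M0+M1)/6=15239/3597
seg 1: a=3, c=M1/2=-2282/1199, d=(M2−M1)/(6·3)=1805/3597, b=Δ1−h1·(2M1+M2)/6=-5299/3597
seg 2: a=-5, c=M2/2=3133/1199, d=(M3−M2)/(6·2)=-3491/3597, b=Δ2−h2·(2M2+M3)/6=2360/3597
seg 3: a=-1, c=M3/2=-3849/1199, d=(M4−M3)/(6·1)=6289/3597, b=Δ3−h3·(2M3+M4)/6=-176/327
seg 4: a=-3, c=M4/2=2440/1199, d=(M5−M4)/(6·2)=-1220/3597, b=Δ4−h4·(2M4+M5)/6=-6163/3597
t_q=17/2 → seg 3, τ=1/2; S=-1+-176/327·τ+-3849/1199·τ²+6289/3597·τ³=-17775/9592

  seg 0: a=-4 b=15239/3597 c=0 d=-2282/10791
  seg 1: a=3 b=-5299/3597 c=-2282/1199 d=1805/3597
  seg 2: a=-5 b=2360/3597 c=3133/1199 d=-3491/3597
  seg 3: a=-1 b=-176/327 c=-3849/1199 d=6289/3597
  seg 4: a=-3 b=-6163/3597 c=2440/1199 d=-1220/3597
S(17/2) = -17775/9592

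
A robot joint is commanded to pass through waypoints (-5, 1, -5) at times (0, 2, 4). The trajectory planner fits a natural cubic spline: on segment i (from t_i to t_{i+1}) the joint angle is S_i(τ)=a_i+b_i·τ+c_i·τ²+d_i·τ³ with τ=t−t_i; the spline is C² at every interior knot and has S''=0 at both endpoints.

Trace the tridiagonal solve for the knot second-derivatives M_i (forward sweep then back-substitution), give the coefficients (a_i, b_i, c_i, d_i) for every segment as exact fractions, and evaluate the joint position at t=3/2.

Δ: Δ0=3, Δ1=-3
row 1: diag=8, rhs=-36; c'=1/4, d'=-9/2
back: M1=-9/2
M: M0=0, M1=-9/2, M2=0
seg 0: a=-5, c=M0/2=0, d=(M1−M0)/(6·2)=-3/8, b=Δ0−h0·(2M0+M1)/6=9/2
seg 1: a=1, c=M1/2=-9/4, d=(M2−M1)/(6·2)=3/8, b=Δ1−h1·(2M1+M2)/6=0
t_q=3/2 → seg 0, τ=3/2; S=-5+9/2·τ+0·τ²+-3/8·τ³=31/64

  seg 0: a=-5 b=9/2 c=0 d=-3/8
  seg 1: a=1 b=0 c=-9/4 d=3/8
S(3/2) = 31/64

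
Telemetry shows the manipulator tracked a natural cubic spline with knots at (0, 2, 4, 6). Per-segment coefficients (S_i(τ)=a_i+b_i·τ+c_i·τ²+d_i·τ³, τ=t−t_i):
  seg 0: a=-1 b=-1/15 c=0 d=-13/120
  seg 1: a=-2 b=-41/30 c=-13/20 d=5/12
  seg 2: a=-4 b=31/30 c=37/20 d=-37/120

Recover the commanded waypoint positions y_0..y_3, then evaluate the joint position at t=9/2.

y_0=-1 y_1=-2 y_2=-4 y_3=3
S(9/2) = -979/320

y_0 = S_0(0) = a_0 = -1
y_1 = S_1(0) = a_1 = -2
y_2 = S_2(0) = a_2 = -4
y_3 = S_2(2) = 3
t_q=9/2 is in segment 2 (τ=1/2); S_2(τ)=-979/320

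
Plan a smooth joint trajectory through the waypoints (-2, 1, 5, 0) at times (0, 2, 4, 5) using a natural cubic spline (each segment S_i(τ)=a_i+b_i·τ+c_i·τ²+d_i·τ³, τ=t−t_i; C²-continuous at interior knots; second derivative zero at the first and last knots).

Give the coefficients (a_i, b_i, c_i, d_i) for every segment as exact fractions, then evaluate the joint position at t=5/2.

  seg 0: a=-2 b=8/11 c=0 d=17/88
  seg 1: a=1 b=67/22 c=51/44 d=-37/44
  seg 2: a=5 b=-53/22 c=-171/44 d=57/44
S(5/2) = 953/352

Δ: Δ0=3/2, Δ1=2, Δ2=-5
row 1: diag=8, rhs=3; c'=1/4, d'=3/8
row 2: denom=6−2·1/4=11/2; d'=(-42−2·3/8)/(11/2)=-171/22
back: M2=-171/22
back: M1=3/8−1/4·-171/22=51/22
M: M0=0, M1=51/22, M2=-171/22, M3=0
seg 0: a=-2, c=M0/2=0, d=(M1−M0)/(6·2)=17/88, b=Δ0−h0·(2M0+M1)/6=8/11
seg 1: a=1, c=M1/2=51/44, d=(M2−M1)/(6·2)=-37/44, b=Δ1−h1·(2M1+M2)/6=67/22
seg 2: a=5, c=M2/2=-171/44, d=(M3−M2)/(6·1)=57/44, b=Δ2−h2·(2M2+M3)/6=-53/22
t_q=5/2 → seg 1, τ=1/2; S=1+67/22·τ+51/44·τ²+-37/44·τ³=953/352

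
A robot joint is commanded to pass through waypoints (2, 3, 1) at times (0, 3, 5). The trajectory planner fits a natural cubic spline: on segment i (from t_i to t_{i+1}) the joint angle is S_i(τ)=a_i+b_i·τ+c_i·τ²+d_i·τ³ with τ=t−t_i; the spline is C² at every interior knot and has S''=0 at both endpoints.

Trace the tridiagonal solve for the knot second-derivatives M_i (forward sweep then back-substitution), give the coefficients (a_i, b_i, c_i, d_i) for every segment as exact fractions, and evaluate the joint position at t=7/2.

Δ: Δ0=1/3, Δ1=-1
row 1: diag=10, rhs=-8; c'=1/5, d'=-4/5
back: M1=-4/5
M: M0=0, M1=-4/5, M2=0
seg 0: a=2, c=M0/2=0, d=(M1−M0)/(6·3)=-2/45, b=Δ0−h0·(2M0+M1)/6=11/15
seg 1: a=3, c=M1/2=-2/5, d=(M2−M1)/(6·2)=1/15, b=Δ1−h1·(2M1+M2)/6=-7/15
t_q=7/2 → seg 1, τ=1/2; S=3+-7/15·τ+-2/5·τ²+1/15·τ³=107/40

  seg 0: a=2 b=11/15 c=0 d=-2/45
  seg 1: a=3 b=-7/15 c=-2/5 d=1/15
S(7/2) = 107/40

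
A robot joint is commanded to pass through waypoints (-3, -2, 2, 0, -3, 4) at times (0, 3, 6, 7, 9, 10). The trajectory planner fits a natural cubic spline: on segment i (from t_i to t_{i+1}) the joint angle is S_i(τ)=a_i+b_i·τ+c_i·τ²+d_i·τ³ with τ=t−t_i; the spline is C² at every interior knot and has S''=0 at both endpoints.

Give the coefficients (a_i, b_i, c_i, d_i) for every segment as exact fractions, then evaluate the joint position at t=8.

  seg 0: a=-3 b=-85/339 c=0 d=22/339
  seg 1: a=-2 b=509/339 c=66/113 d=-217/1017
  seg 2: a=2 b=-256/339 c=-151/113 d=31/339
  seg 3: a=0 b=-1069/339 c=-120/113 d=2561/2712
  seg 4: a=-3 b=2665/678 c=2081/452 d=-2081/1356
S(8) = -2957/904

Δ: Δ0=1/3, Δ1=4/3, Δ2=-2, Δ3=-3/2, Δ4=7
row 1: diag=12, rhs=6; c'=1/4, d'=1/2
row 2: denom=8−3·1/4=29/4; d'=(-20−3·1/2)/(29/4)=-86/29
row 3: denom=6−1·4/29=170/29; d'=(3−1·-86/29)/(170/29)=173/170
row 4: denom=6−2·29/85=452/85; d'=(51−2·173/170)/(452/85)=2081/226
back: M4=2081/226
back: M3=173/170−29/85·2081/226=-240/113
back: M2=-86/29−4/29·-240/113=-302/113
back: M1=1/2−1/4·-302/113=132/113
M: M0=0, M1=132/113, M2=-302/113, M3=-240/113, M4=2081/226, M5=0
seg 0: a=-3, c=M0/2=0, d=(M1−M0)/(6·3)=22/339, b=Δ0−h0·(2M0+M1)/6=-85/339
seg 1: a=-2, c=M1/2=66/113, d=(M2−M1)/(6·3)=-217/1017, b=Δ1−h1·(2M1+M2)/6=509/339
seg 2: a=2, c=M2/2=-151/113, d=(M3−M2)/(6·1)=31/339, b=Δ2−h2·(2M2+M3)/6=-256/339
seg 3: a=0, c=M3/2=-120/113, d=(M4−M3)/(6·2)=2561/2712, b=Δ3−h3·(2M3+M4)/6=-1069/339
seg 4: a=-3, c=M4/2=2081/452, d=(M5−M4)/(6·1)=-2081/1356, b=Δ4−h4·(2M4+M5)/6=2665/678
t_q=8 → seg 3, τ=1; S=0+-1069/339·τ+-120/113·τ²+2561/2712·τ³=-2957/904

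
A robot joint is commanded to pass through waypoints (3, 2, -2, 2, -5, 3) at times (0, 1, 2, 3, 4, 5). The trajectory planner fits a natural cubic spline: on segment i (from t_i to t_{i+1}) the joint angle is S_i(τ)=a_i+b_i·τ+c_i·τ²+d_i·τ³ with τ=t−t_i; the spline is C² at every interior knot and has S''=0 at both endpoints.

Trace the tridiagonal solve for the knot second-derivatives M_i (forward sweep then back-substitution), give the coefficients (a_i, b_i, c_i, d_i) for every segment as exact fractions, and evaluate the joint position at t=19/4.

Δ: Δ0=-1, Δ1=-4, Δ2=4, Δ3=-7, Δ4=8
row 1: diag=4, rhs=-18; c'=1/4, d'=-9/2
row 2: denom=4−1·1/4=15/4; d'=(48−1·-9/2)/(15/4)=14
row 3: denom=4−1·4/15=56/15; d'=(-66−1·14)/(56/15)=-150/7
row 4: denom=4−1·15/56=209/56; d'=(90−1·-150/7)/(209/56)=6240/209
back: M4=6240/209
back: M3=-150/7−15/56·6240/209=-6150/209
back: M2=14−4/15·-6150/209=4566/209
back: M1=-9/2−1/4·4566/209=-2082/209
M: M0=0, M1=-2082/209, M2=4566/209, M3=-6150/209, M4=6240/209, M5=0
seg 0: a=3, c=M0/2=0, d=(M1−M0)/(6·1)=-347/209, b=Δ0−h0·(2M0+M1)/6=138/209
seg 1: a=2, c=M1/2=-1041/209, d=(M2−M1)/(6·1)=1108/209, b=Δ1−h1·(2M1+M2)/6=-903/209
seg 2: a=-2, c=M2/2=2283/209, d=(M3−M2)/(6·1)=-94/11, b=Δ2−h2·(2M2+M3)/6=339/209
seg 3: a=2, c=M3/2=-3075/209, d=(M4−M3)/(6·1)=2065/209, b=Δ3−h3·(2M3+M4)/6=-453/209
seg 4: a=-5, c=M4/2=3120/209, d=(M5−M4)/(6·1)=-1040/209, b=Δ4−h4·(2M4+M5)/6=-408/209
t_q=19/4 → seg 4, τ=3/4; S=-5+-408/209·τ+3120/209·τ²+-1040/209·τ³=-139/836

  seg 0: a=3 b=138/209 c=0 d=-347/209
  seg 1: a=2 b=-903/209 c=-1041/209 d=1108/209
  seg 2: a=-2 b=339/209 c=2283/209 d=-94/11
  seg 3: a=2 b=-453/209 c=-3075/209 d=2065/209
  seg 4: a=-5 b=-408/209 c=3120/209 d=-1040/209
S(19/4) = -139/836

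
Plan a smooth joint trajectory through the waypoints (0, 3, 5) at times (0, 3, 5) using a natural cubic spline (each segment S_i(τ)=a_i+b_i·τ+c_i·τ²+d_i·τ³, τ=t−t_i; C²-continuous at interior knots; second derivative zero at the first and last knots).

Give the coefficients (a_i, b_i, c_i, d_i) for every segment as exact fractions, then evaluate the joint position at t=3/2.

  seg 0: a=0 b=1 c=0 d=0
  seg 1: a=3 b=1 c=0 d=0
S(3/2) = 3/2

Δ: Δ0=1, Δ1=1
row 1: diag=10, rhs=0; c'=1/5, d'=0
back: M1=0
M: M0=0, M1=0, M2=0
seg 0: a=0, c=M0/2=0, d=(M1−M0)/(6·3)=0, b=Δ0−h0·(2M0+M1)/6=1
seg 1: a=3, c=M1/2=0, d=(M2−M1)/(6·2)=0, b=Δ1−h1·(2M1+M2)/6=1
t_q=3/2 → seg 0, τ=3/2; S=0+1·τ+0·τ²+0·τ³=3/2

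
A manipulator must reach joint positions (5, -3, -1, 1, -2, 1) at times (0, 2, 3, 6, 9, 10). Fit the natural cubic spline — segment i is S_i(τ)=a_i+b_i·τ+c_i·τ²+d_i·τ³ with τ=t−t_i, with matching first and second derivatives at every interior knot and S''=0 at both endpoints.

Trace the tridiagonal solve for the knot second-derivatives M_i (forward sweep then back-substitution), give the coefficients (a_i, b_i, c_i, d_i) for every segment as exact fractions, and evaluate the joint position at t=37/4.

Δ: Δ0=-4, Δ1=2, Δ2=2/3, Δ3=-1, Δ4=3
row 1: diag=6, rhs=36; c'=1/6, d'=6
row 2: denom=8−1·1/6=47/6; d'=(-8−1·6)/(47/6)=-84/47
row 3: denom=12−3·18/47=510/47; d'=(-10−3·-84/47)/(510/47)=-109/255
row 4: denom=8−3·47/170=1219/170; d'=(24−3·-109/255)/(1219/170)=4298/1219
back: M4=4298/1219
back: M3=-109/255−47/170·4298/1219=-5128/3657
back: M2=-84/47−18/47·-5128/3657=-1524/1219
back: M1=6−1/6·-1524/1219=7568/1219
M: M0=0, M1=7568/1219, M2=-1524/1219, M3=-5128/3657, M4=4298/1219, M5=0
seg 0: a=5, c=M0/2=0, d=(M1−M0)/(6·2)=1892/3657, b=Δ0−h0·(2M0+M1)/6=-22196/3657
seg 1: a=-3, c=M1/2=3784/1219, d=(M2−M1)/(6·1)=-4546/3657, b=Δ1−h1·(2M1+M2)/6=508/3657
seg 2: a=-1, c=M2/2=-762/1219, d=(M3−M2)/(6·3)=-278/32913, b=Δ2−h2·(2M2+M3)/6=9574/3657
seg 3: a=1, c=M3/2=-2564/3657, d=(M4−M3)/(6·3)=9011/32913, b=Δ3−h3·(2M3+M4)/6=-4976/3657
seg 4: a=-2, c=M4/2=2149/1219, d=(M5−M4)/(6·1)=-2149/3657, b=Δ4−h4·(2M4+M5)/6=6673/3657
t_q=37/4 → seg 4, τ=1/4; S=-2+6673/3657·τ+2149/1219·τ²+-2149/3657·τ³=-112563/78016

  seg 0: a=5 b=-22196/3657 c=0 d=1892/3657
  seg 1: a=-3 b=508/3657 c=3784/1219 d=-4546/3657
  seg 2: a=-1 b=9574/3657 c=-762/1219 d=-278/32913
  seg 3: a=1 b=-4976/3657 c=-2564/3657 d=9011/32913
  seg 4: a=-2 b=6673/3657 c=2149/1219 d=-2149/3657
S(37/4) = -112563/78016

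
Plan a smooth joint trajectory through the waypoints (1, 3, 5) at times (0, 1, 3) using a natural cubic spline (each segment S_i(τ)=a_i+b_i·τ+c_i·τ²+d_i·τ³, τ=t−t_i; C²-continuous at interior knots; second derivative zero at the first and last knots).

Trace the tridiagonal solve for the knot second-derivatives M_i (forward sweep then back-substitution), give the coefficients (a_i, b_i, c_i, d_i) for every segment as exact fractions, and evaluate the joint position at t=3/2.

  seg 0: a=1 b=13/6 c=0 d=-1/6
  seg 1: a=3 b=5/3 c=-1/2 d=1/12
S(3/2) = 119/32

Δ: Δ0=2, Δ1=1
row 1: diag=6, rhs=-6; c'=1/3, d'=-1
back: M1=-1
M: M0=0, M1=-1, M2=0
seg 0: a=1, c=M0/2=0, d=(M1−M0)/(6·1)=-1/6, b=Δ0−h0·(2M0+M1)/6=13/6
seg 1: a=3, c=M1/2=-1/2, d=(M2−M1)/(6·2)=1/12, b=Δ1−h1·(2M1+M2)/6=5/3
t_q=3/2 → seg 1, τ=1/2; S=3+5/3·τ+-1/2·τ²+1/12·τ³=119/32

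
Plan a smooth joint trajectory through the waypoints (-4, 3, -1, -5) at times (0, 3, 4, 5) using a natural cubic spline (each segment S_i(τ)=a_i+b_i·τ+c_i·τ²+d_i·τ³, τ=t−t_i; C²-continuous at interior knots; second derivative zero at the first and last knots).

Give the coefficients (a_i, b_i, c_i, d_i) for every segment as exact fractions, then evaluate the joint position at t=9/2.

  seg 0: a=-4 b=445/93 c=0 d=-76/279
  seg 1: a=3 b=-239/93 c=-76/31 d=95/93
  seg 2: a=-1 b=-410/93 c=19/31 d=-19/93
S(9/2) = -763/248

Δ: Δ0=7/3, Δ1=-4, Δ2=-4
row 1: diag=8, rhs=-38; c'=1/8, d'=-19/4
row 2: denom=4−1·1/8=31/8; d'=(0−1·-19/4)/(31/8)=38/31
back: M2=38/31
back: M1=-19/4−1/8·38/31=-152/31
M: M0=0, M1=-152/31, M2=38/31, M3=0
seg 0: a=-4, c=M0/2=0, d=(M1−M0)/(6·3)=-76/279, b=Δ0−h0·(2M0+M1)/6=445/93
seg 1: a=3, c=M1/2=-76/31, d=(M2−M1)/(6·1)=95/93, b=Δ1−h1·(2M1+M2)/6=-239/93
seg 2: a=-1, c=M2/2=19/31, d=(M3−M2)/(6·1)=-19/93, b=Δ2−h2·(2M2+M3)/6=-410/93
t_q=9/2 → seg 2, τ=1/2; S=-1+-410/93·τ+19/31·τ²+-19/93·τ³=-763/248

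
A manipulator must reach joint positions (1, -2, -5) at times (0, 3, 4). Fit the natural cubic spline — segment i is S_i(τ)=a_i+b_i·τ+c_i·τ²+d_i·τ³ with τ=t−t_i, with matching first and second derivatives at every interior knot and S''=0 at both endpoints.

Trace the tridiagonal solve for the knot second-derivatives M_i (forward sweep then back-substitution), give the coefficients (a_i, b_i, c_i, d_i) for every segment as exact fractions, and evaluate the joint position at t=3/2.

Δ: Δ0=-1, Δ1=-3
row 1: diag=8, rhs=-12; c'=1/8, d'=-3/2
back: M1=-3/2
M: M0=0, M1=-3/2, M2=0
seg 0: a=1, c=M0/2=0, d=(M1−M0)/(6·3)=-1/12, b=Δ0−h0·(2M0+M1)/6=-1/4
seg 1: a=-2, c=M1/2=-3/4, d=(M2−M1)/(6·1)=1/4, b=Δ1−h1·(2M1+M2)/6=-5/2
t_q=3/2 → seg 0, τ=3/2; S=1+-1/4·τ+0·τ²+-1/12·τ³=11/32

  seg 0: a=1 b=-1/4 c=0 d=-1/12
  seg 1: a=-2 b=-5/2 c=-3/4 d=1/4
S(3/2) = 11/32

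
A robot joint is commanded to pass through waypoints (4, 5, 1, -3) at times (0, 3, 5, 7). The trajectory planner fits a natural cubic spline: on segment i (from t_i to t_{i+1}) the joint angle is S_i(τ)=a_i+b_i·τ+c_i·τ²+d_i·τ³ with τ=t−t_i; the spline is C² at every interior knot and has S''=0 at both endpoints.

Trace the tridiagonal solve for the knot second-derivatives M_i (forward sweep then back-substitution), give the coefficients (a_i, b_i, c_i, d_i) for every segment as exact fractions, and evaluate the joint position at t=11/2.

Δ: Δ0=1/3, Δ1=-2, Δ2=-2
row 1: diag=10, rhs=-14; c'=1/5, d'=-7/5
row 2: denom=8−2·1/5=38/5; d'=(0−2·-7/5)/(38/5)=7/19
back: M2=7/19
back: M1=-7/5−1/5·7/19=-28/19
M: M0=0, M1=-28/19, M2=7/19, M3=0
seg 0: a=4, c=M0/2=0, d=(M1−M0)/(6·3)=-14/171, b=Δ0−h0·(2M0+M1)/6=61/57
seg 1: a=5, c=M1/2=-14/19, d=(M2−M1)/(6·2)=35/228, b=Δ1−h1·(2M1+M2)/6=-65/57
seg 2: a=1, c=M2/2=7/38, d=(M3−M2)/(6·2)=-7/228, b=Δ2−h2·(2M2+M3)/6=-128/57
t_q=11/2 → seg 2, τ=1/2; S=1+-128/57·τ+7/38·τ²+-7/228·τ³=-49/608

  seg 0: a=4 b=61/57 c=0 d=-14/171
  seg 1: a=5 b=-65/57 c=-14/19 d=35/228
  seg 2: a=1 b=-128/57 c=7/38 d=-7/228
S(11/2) = -49/608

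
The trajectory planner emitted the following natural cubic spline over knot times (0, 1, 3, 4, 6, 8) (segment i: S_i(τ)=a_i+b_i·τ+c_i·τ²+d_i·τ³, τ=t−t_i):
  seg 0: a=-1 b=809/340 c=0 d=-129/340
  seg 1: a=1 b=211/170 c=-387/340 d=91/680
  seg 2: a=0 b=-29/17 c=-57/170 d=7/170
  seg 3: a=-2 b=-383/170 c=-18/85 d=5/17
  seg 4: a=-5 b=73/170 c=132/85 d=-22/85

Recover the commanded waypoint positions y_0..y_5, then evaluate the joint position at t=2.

y_0=-1 y_1=1 y_2=0 y_3=-2 y_4=-5 y_5=0
S(2) = 841/680

y_0 = S_0(0) = a_0 = -1
y_1 = S_1(0) = a_1 = 1
y_2 = S_2(0) = a_2 = 0
y_3 = S_3(0) = a_3 = -2
y_4 = S_4(0) = a_4 = -5
y_5 = S_4(2) = 0
t_q=2 is in segment 1 (τ=1); S_1(τ)=841/680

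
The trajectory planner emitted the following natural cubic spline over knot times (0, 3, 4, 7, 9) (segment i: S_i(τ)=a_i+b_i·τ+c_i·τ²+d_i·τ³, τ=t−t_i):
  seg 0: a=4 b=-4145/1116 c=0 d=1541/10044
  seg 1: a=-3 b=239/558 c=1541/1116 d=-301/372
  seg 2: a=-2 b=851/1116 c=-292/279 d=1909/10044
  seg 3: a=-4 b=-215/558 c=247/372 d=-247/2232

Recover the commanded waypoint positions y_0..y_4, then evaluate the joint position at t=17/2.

y_0 = S_0(0) = a_0 = 4
y_1 = S_1(0) = a_1 = -3
y_2 = S_2(0) = a_2 = -2
y_3 = S_3(0) = a_3 = -4
y_4 = S_3(2) = -3
t_q=17/2 is in segment 3 (τ=3/2); S_3(τ)=-20579/5952

y_0=4 y_1=-3 y_2=-2 y_3=-4 y_4=-3
S(17/2) = -20579/5952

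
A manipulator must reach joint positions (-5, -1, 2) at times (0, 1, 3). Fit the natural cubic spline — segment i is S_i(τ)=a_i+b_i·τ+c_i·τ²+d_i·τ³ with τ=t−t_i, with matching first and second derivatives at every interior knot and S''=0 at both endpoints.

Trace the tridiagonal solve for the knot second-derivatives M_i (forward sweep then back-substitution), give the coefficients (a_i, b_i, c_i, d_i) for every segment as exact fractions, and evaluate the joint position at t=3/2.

Δ: Δ0=4, Δ1=3/2
row 1: diag=6, rhs=-15; c'=1/3, d'=-5/2
back: M1=-5/2
M: M0=0, M1=-5/2, M2=0
seg 0: a=-5, c=M0/2=0, d=(M1−M0)/(6·1)=-5/12, b=Δ0−h0·(2M0+M1)/6=53/12
seg 1: a=-1, c=M1/2=-5/4, d=(M2−M1)/(6·2)=5/24, b=Δ1−h1·(2M1+M2)/6=19/6
t_q=3/2 → seg 1, τ=1/2; S=-1+19/6·τ+-5/4·τ²+5/24·τ³=19/64

  seg 0: a=-5 b=53/12 c=0 d=-5/12
  seg 1: a=-1 b=19/6 c=-5/4 d=5/24
S(3/2) = 19/64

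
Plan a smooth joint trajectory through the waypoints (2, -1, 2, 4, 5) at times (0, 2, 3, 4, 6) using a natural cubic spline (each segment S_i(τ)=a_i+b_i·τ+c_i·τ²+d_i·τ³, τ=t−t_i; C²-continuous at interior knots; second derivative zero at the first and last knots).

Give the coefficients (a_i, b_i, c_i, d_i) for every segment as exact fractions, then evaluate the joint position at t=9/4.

Δ: Δ0=-3/2, Δ1=3, Δ2=2, Δ3=1/2
row 1: diag=6, rhs=27; c'=1/6, d'=9/2
row 2: denom=4−1·1/6=23/6; d'=(-6−1·9/2)/(23/6)=-63/23
row 3: denom=6−1·6/23=132/23; d'=(-9−1·-63/23)/(132/23)=-12/11
back: M3=-12/11
back: M2=-63/23−6/23·-12/11=-27/11
back: M1=9/2−1/6·-27/11=54/11
M: M0=0, M1=54/11, M2=-27/11, M3=-12/11, M4=0
seg 0: a=2, c=M0/2=0, d=(M1−M0)/(6·2)=9/22, b=Δ0−h0·(2M0+M1)/6=-69/22
seg 1: a=-1, c=M1/2=27/11, d=(M2−M1)/(6·1)=-27/22, b=Δ1−h1·(2M1+M2)/6=39/22
seg 2: a=2, c=M2/2=-27/22, d=(M3−M2)/(6·1)=5/22, b=Δ2−h2·(2M2+M3)/6=3
seg 3: a=4, c=M3/2=-6/11, d=(M4−M3)/(6·2)=1/11, b=Δ3−h3·(2M3+M4)/6=27/22
t_q=9/4 → seg 1, τ=1/4; S=-1+39/22·τ+27/11·τ²+-27/22·τ³=-595/1408

  seg 0: a=2 b=-69/22 c=0 d=9/22
  seg 1: a=-1 b=39/22 c=27/11 d=-27/22
  seg 2: a=2 b=3 c=-27/22 d=5/22
  seg 3: a=4 b=27/22 c=-6/11 d=1/11
S(9/4) = -595/1408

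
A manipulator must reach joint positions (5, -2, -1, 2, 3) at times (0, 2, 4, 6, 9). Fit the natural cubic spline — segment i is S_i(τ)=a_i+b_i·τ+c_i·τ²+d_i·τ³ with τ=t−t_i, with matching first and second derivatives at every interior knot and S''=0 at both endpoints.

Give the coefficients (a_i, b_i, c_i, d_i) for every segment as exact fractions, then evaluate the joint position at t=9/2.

Δ: Δ0=-7/2, Δ1=1/2, Δ2=3/2, Δ3=1/3
row 1: diag=8, rhs=24; c'=1/4, d'=3
row 2: denom=8−2·1/4=15/2; d'=(6−2·3)/(15/2)=0
row 3: denom=10−2·4/15=142/15; d'=(-7−2·0)/(142/15)=-105/142
back: M3=-105/142
back: M2=0−4/15·-105/142=14/71
back: M1=3−1/4·14/71=419/142
M: M0=0, M1=419/142, M2=14/71, M3=-105/142, M4=0
seg 0: a=5, c=M0/2=0, d=(M1−M0)/(6·2)=419/1704, b=Δ0−h0·(2M0+M1)/6=-955/213
seg 1: a=-2, c=M1/2=419/284, d=(M2−M1)/(6·2)=-391/1704, b=Δ1−h1·(2M1+M2)/6=-653/426
seg 2: a=-1, c=M2/2=7/71, d=(M3−M2)/(6·2)=-133/1704, b=Δ2−h2·(2M2+M3)/6=344/213
seg 3: a=2, c=M3/2=-105/284, d=(M4−M3)/(6·3)=35/852, b=Δ3−h3·(2M3+M4)/6=457/426
t_q=9/2 → seg 2, τ=1/2; S=-1+344/213·τ+7/71·τ²+-133/1704·τ³=-807/4544

  seg 0: a=5 b=-955/213 c=0 d=419/1704
  seg 1: a=-2 b=-653/426 c=419/284 d=-391/1704
  seg 2: a=-1 b=344/213 c=7/71 d=-133/1704
  seg 3: a=2 b=457/426 c=-105/284 d=35/852
S(9/2) = -807/4544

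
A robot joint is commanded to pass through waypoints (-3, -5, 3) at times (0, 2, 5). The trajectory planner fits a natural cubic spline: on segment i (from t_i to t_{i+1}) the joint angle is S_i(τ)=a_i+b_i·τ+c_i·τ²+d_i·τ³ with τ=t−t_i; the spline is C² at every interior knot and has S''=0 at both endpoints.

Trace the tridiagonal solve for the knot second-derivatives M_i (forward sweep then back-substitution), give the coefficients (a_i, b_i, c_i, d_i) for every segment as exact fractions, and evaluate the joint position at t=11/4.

Δ: Δ0=-1, Δ1=8/3
row 1: diag=10, rhs=22; c'=3/10, d'=11/5
back: M1=11/5
M: M0=0, M1=11/5, M2=0
seg 0: a=-3, c=M0/2=0, d=(M1−M0)/(6·2)=11/60, b=Δ0−h0·(2M0+M1)/6=-26/15
seg 1: a=-5, c=M1/2=11/10, d=(M2−M1)/(6·3)=-11/90, b=Δ1−h1·(2M1+M2)/6=7/15
t_q=11/4 → seg 1, τ=3/4; S=-5+7/15·τ+11/10·τ²+-11/90·τ³=-2613/640

  seg 0: a=-3 b=-26/15 c=0 d=11/60
  seg 1: a=-5 b=7/15 c=11/10 d=-11/90
S(11/4) = -2613/640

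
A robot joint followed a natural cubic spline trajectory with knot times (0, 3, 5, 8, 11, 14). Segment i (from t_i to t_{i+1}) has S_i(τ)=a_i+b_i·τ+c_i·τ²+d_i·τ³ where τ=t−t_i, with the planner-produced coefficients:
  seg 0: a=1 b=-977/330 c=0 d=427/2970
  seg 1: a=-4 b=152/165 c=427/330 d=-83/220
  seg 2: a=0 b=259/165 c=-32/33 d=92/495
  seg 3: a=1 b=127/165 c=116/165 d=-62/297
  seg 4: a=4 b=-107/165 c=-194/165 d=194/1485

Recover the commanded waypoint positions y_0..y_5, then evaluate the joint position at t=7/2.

y_0 = S_0(0) = a_0 = 1
y_1 = S_1(0) = a_1 = -4
y_2 = S_2(0) = a_2 = 0
y_3 = S_3(0) = a_3 = 1
y_4 = S_4(0) = a_4 = 4
y_5 = S_4(3) = -5
t_q=7/2 is in segment 1 (τ=1/2); S_1(τ)=-5743/1760

y_0=1 y_1=-4 y_2=0 y_3=1 y_4=4 y_5=-5
S(7/2) = -5743/1760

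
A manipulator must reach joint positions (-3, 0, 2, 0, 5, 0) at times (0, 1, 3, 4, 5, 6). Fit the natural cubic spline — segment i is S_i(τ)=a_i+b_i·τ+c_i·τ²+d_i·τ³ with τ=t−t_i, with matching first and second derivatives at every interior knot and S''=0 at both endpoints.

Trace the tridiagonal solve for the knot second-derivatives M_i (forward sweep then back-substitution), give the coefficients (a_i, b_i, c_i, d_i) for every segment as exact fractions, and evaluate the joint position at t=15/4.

  seg 0: a=-3 b=229/76 c=0 d=-1/76
  seg 1: a=0 b=113/38 c=-3/76 d=-9/19
  seg 2: a=2 b=-109/38 c=-219/76 d=15/4
  seg 3: a=0 b=199/76 c=159/19 d=-455/76
  seg 4: a=5 b=53/38 c=-729/76 d=243/76
S(15/4) = -925/4864

Δ: Δ0=3, Δ1=1, Δ2=-2, Δ3=5, Δ4=-5
row 1: diag=6, rhs=-12; c'=1/3, d'=-2
row 2: denom=6−2·1/3=16/3; d'=(-18−2·-2)/(16/3)=-21/8
row 3: denom=4−1·3/16=61/16; d'=(42−1·-21/8)/(61/16)=714/61
row 4: denom=4−1·16/61=228/61; d'=(-60−1·714/61)/(228/61)=-729/38
back: M4=-729/38
back: M3=714/61−16/61·-729/38=318/19
back: M2=-21/8−3/16·318/19=-219/38
back: M1=-2−1/3·-219/38=-3/38
M: M0=0, M1=-3/38, M2=-219/38, M3=318/19, M4=-729/38, M5=0
seg 0: a=-3, c=M0/2=0, d=(M1−M0)/(6·1)=-1/76, b=Δ0−h0·(2M0+M1)/6=229/76
seg 1: a=0, c=M1/2=-3/76, d=(M2−M1)/(6·2)=-9/19, b=Δ1−h1·(2M1+M2)/6=113/38
seg 2: a=2, c=M2/2=-219/76, d=(M3−M2)/(6·1)=15/4, b=Δ2−h2·(2M2+M3)/6=-109/38
seg 3: a=0, c=M3/2=159/19, d=(M4−M3)/(6·1)=-455/76, b=Δ3−h3·(2M3+M4)/6=199/76
seg 4: a=5, c=M4/2=-729/76, d=(M5−M4)/(6·1)=243/76, b=Δ4−h4·(2M4+M5)/6=53/38
t_q=15/4 → seg 2, τ=3/4; S=2+-109/38·τ+-219/76·τ²+15/4·τ³=-925/4864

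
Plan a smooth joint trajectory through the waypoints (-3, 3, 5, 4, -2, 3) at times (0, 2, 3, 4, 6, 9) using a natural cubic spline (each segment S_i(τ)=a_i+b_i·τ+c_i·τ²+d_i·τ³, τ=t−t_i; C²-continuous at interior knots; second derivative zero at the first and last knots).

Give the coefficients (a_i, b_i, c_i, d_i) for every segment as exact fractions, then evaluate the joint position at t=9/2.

  seg 0: a=-3 b=2876/921 c=0 d=-113/3684
  seg 1: a=3 b=2537/921 c=-113/614 d=-1051/1842
  seg 2: a=5 b=1243/1842 c=-582/307 d=407/1842
  seg 3: a=4 b=-2260/921 c=-757/614 d=442/921
  seg 4: a=-2 b=-1498/921 c=1011/614 d=-337/1842
S(9/2) = 6201/2456

Δ: Δ0=3, Δ1=2, Δ2=-1, Δ3=-3, Δ4=5/3
row 1: diag=6, rhs=-6; c'=1/6, d'=-1
row 2: denom=4−1·1/6=23/6; d'=(-18−1·-1)/(23/6)=-102/23
row 3: denom=6−1·6/23=132/23; d'=(-12−1·-102/23)/(132/23)=-29/22
row 4: denom=10−2·23/66=307/33; d'=(28−2·-29/22)/(307/33)=1011/307
back: M4=1011/307
back: M3=-29/22−23/66·1011/307=-757/307
back: M2=-102/23−6/23·-757/307=-1164/307
back: M1=-1−1/6·-1164/307=-113/307
M: M0=0, M1=-113/307, M2=-1164/307, M3=-757/307, M4=1011/307, M5=0
seg 0: a=-3, c=M0/2=0, d=(M1−M0)/(6·2)=-113/3684, b=Δ0−h0·(2M0+M1)/6=2876/921
seg 1: a=3, c=M1/2=-113/614, d=(M2−M1)/(6·1)=-1051/1842, b=Δ1−h1·(2M1+M2)/6=2537/921
seg 2: a=5, c=M2/2=-582/307, d=(M3−M2)/(6·1)=407/1842, b=Δ2−h2·(2M2+M3)/6=1243/1842
seg 3: a=4, c=M3/2=-757/614, d=(M4−M3)/(6·2)=442/921, b=Δ3−h3·(2M3+M4)/6=-2260/921
seg 4: a=-2, c=M4/2=1011/614, d=(M5−M4)/(6·3)=-337/1842, b=Δ4−h4·(2M4+M5)/6=-1498/921
t_q=9/2 → seg 3, τ=1/2; S=4+-2260/921·τ+-757/614·τ²+442/921·τ³=6201/2456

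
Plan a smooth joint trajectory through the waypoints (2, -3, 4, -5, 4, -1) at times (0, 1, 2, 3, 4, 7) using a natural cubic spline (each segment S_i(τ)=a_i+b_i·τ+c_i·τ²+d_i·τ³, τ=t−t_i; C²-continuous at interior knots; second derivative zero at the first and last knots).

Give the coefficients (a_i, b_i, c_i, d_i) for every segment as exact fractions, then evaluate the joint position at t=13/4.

  seg 0: a=2 b=-12623/1299 c=0 d=6128/1299
  seg 1: a=-3 b=5761/1299 c=6128/433 d=-15052/1299
  seg 2: a=4 b=-2627/1299 c=-8924/433 d=17708/1299
  seg 3: a=-5 b=-3047/1299 c=8784/433 d=-11614/1299
  seg 4: a=4 b=14815/1299 c=-2830/433 d=2830/3897
S(13/4) = -61773/13856

Δ: Δ0=-5, Δ1=7, Δ2=-9, Δ3=9, Δ4=-5/3
row 1: diag=4, rhs=72; c'=1/4, d'=18
row 2: denom=4−1·1/4=15/4; d'=(-96−1·18)/(15/4)=-152/5
row 3: denom=4−1·4/15=56/15; d'=(108−1·-152/5)/(56/15)=519/14
row 4: denom=8−1·15/56=433/56; d'=(-64−1·519/14)/(433/56)=-5660/433
back: M4=-5660/433
back: M3=519/14−15/56·-5660/433=17568/433
back: M2=-152/5−4/15·17568/433=-17848/433
back: M1=18−1/4·-17848/433=12256/433
M: M0=0, M1=12256/433, M2=-17848/433, M3=17568/433, M4=-5660/433, M5=0
seg 0: a=2, c=M0/2=0, d=(M1−M0)/(6·1)=6128/1299, b=Δ0−h0·(2M0+M1)/6=-12623/1299
seg 1: a=-3, c=M1/2=6128/433, d=(M2−M1)/(6·1)=-15052/1299, b=Δ1−h1·(2M1+M2)/6=5761/1299
seg 2: a=4, c=M2/2=-8924/433, d=(M3−M2)/(6·1)=17708/1299, b=Δ2−h2·(2M2+M3)/6=-2627/1299
seg 3: a=-5, c=M3/2=8784/433, d=(M4−M3)/(6·1)=-11614/1299, b=Δ3−h3·(2M3+M4)/6=-3047/1299
seg 4: a=4, c=M4/2=-2830/433, d=(M5−M4)/(6·3)=2830/3897, b=Δ4−h4·(2M4+M5)/6=14815/1299
t_q=13/4 → seg 3, τ=1/4; S=-5+-3047/1299·τ+8784/433·τ²+-11614/1299·τ³=-61773/13856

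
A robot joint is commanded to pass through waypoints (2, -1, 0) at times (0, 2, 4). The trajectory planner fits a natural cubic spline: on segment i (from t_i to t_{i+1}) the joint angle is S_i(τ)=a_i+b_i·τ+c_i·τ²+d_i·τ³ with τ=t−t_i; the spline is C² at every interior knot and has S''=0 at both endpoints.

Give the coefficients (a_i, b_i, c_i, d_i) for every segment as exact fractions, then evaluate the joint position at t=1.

Δ: Δ0=-3/2, Δ1=1/2
row 1: diag=8, rhs=12; c'=1/4, d'=3/2
back: M1=3/2
M: M0=0, M1=3/2, M2=0
seg 0: a=2, c=M0/2=0, d=(M1−M0)/(6·2)=1/8, b=Δ0−h0·(2M0+M1)/6=-2
seg 1: a=-1, c=M1/2=3/4, d=(M2−M1)/(6·2)=-1/8, b=Δ1−h1·(2M1+M2)/6=-1/2
t_q=1 → seg 0, τ=1; S=2+-2·τ+0·τ²+1/8·τ³=1/8

  seg 0: a=2 b=-2 c=0 d=1/8
  seg 1: a=-1 b=-1/2 c=3/4 d=-1/8
S(1) = 1/8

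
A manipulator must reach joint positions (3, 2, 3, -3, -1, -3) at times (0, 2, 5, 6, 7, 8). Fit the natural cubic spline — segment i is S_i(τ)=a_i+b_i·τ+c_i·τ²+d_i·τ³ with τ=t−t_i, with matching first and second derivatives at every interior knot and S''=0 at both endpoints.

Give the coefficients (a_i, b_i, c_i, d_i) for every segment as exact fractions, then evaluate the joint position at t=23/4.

Δ: Δ0=-1/2, Δ1=1/3, Δ2=-6, Δ3=2, Δ4=-2
row 1: diag=10, rhs=5; c'=3/10, d'=1/2
row 2: denom=8−3·3/10=71/10; d'=(-38−3·1/2)/(71/10)=-395/71
row 3: denom=4−1·10/71=274/71; d'=(48−1·-395/71)/(274/71)=3803/274
row 4: denom=4−1·71/274=1025/274; d'=(-24−1·3803/274)/(1025/274)=-10379/1025
back: M4=-10379/1025
back: M3=3803/274−71/274·-10379/1025=16916/1025
back: M2=-395/71−10/71·16916/1025=-1617/205
back: M1=1/2−3/10·-1617/205=2938/1025
M: M0=0, M1=2938/1025, M2=-1617/205, M3=16916/1025, M4=-10379/1025, M5=0
seg 0: a=3, c=M0/2=0, d=(M1−M0)/(6·2)=1469/6150, b=Δ0−h0·(2M0+M1)/6=-8951/6150
seg 1: a=2, c=M1/2=1469/1025, d=(M2−M1)/(6·3)=-11023/18450, b=Δ1−h1·(2M1+M2)/6=8677/6150
seg 2: a=3, c=M2/2=-1617/410, d=(M3−M2)/(6·1)=25001/6150, b=Δ2−h2·(2M2+M3)/6=-18823/3075
seg 3: a=-3, c=M3/2=8458/1025, d=(M4−M3)/(6·1)=-5459/1230, b=Δ3−h3·(2M3+M4)/6=-11153/6150
seg 4: a=-1, c=M4/2=-10379/2050, d=(M5−M4)/(6·1)=10379/6150, b=Δ4−h4·(2M4+M5)/6=4229/3075
t_q=23/4 → seg 2, τ=3/4; S=3+-18823/3075·τ+-1617/410·τ²+25001/6150·τ³=-274787/131200

  seg 0: a=3 b=-8951/6150 c=0 d=1469/6150
  seg 1: a=2 b=8677/6150 c=1469/1025 d=-11023/18450
  seg 2: a=3 b=-18823/3075 c=-1617/410 d=25001/6150
  seg 3: a=-3 b=-11153/6150 c=8458/1025 d=-5459/1230
  seg 4: a=-1 b=4229/3075 c=-10379/2050 d=10379/6150
S(23/4) = -274787/131200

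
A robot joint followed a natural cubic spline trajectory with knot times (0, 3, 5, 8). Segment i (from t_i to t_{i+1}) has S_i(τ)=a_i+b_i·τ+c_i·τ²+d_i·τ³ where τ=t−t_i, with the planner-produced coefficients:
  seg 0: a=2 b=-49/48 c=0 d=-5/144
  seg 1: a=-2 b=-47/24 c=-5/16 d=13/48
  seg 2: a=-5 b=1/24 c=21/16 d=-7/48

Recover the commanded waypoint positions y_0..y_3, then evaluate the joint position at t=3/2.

y_0 = S_0(0) = a_0 = 2
y_1 = S_1(0) = a_1 = -2
y_2 = S_2(0) = a_2 = -5
y_3 = S_2(3) = 3
t_q=3/2 is in segment 0 (τ=3/2); S_0(τ)=45/128

y_0=2 y_1=-2 y_2=-5 y_3=3
S(3/2) = 45/128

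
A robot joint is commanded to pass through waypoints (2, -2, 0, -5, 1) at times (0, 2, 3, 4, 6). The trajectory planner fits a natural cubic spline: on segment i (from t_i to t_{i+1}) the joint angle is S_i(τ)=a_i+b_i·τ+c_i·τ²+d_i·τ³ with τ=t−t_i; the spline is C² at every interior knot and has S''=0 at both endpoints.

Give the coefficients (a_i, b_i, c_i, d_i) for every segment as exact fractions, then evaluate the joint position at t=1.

Δ: Δ0=-2, Δ1=2, Δ2=-5, Δ3=3
row 1: diag=6, rhs=24; c'=1/6, d'=4
row 2: denom=4−1·1/6=23/6; d'=(-42−1·4)/(23/6)=-12
row 3: denom=6−1·6/23=132/23; d'=(48−1·-12)/(132/23)=115/11
back: M3=115/11
back: M2=-12−6/23·115/11=-162/11
back: M1=4−1/6·-162/11=71/11
M: M0=0, M1=71/11, M2=-162/11, M3=115/11, M4=0
seg 0: a=2, c=M0/2=0, d=(M1−M0)/(6·2)=71/132, b=Δ0−h0·(2M0+M1)/6=-137/33
seg 1: a=-2, c=M1/2=71/22, d=(M2−M1)/(6·1)=-233/66, b=Δ1−h1·(2M1+M2)/6=76/33
seg 2: a=0, c=M2/2=-81/11, d=(M3−M2)/(6·1)=277/66, b=Δ2−h2·(2M2+M3)/6=-11/6
seg 3: a=-5, c=M3/2=115/22, d=(M4−M3)/(6·2)=-115/132, b=Δ3−h3·(2M3+M4)/6=-131/33
t_q=1 → seg 0, τ=1; S=2+-137/33·τ+0·τ²+71/132·τ³=-71/44

  seg 0: a=2 b=-137/33 c=0 d=71/132
  seg 1: a=-2 b=76/33 c=71/22 d=-233/66
  seg 2: a=0 b=-11/6 c=-81/11 d=277/66
  seg 3: a=-5 b=-131/33 c=115/22 d=-115/132
S(1) = -71/44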